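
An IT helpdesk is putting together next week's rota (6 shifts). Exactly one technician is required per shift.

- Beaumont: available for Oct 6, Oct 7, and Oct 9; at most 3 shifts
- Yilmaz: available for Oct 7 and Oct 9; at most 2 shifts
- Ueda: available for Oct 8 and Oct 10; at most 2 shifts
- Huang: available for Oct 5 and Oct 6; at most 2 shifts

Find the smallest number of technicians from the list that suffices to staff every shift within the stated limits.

6 slots to fill and no one can take more than 3, so at least ⌈6/3⌉ = 2 technicians are needed.
Any 2 technicians together have capacity at most 3+2 = 5 < 6 slots, so 2 can never suffice.
Beaumont, Ueda, and Huang alone can cover everything: Oct 5→Huang, Oct 6→Beaumont, Oct 7→Beaumont, Oct 8→Ueda, Oct 9→Beaumont, Oct 10→Ueda.

3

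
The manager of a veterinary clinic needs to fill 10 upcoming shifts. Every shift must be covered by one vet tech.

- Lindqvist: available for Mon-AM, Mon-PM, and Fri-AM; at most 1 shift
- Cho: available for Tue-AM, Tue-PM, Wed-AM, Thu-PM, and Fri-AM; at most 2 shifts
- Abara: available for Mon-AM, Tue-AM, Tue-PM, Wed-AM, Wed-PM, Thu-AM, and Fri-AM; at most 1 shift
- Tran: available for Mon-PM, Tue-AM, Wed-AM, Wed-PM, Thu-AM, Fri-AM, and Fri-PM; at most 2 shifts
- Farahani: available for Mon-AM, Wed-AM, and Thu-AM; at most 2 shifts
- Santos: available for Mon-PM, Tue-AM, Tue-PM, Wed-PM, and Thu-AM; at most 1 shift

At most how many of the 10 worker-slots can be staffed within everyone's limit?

Total capacity across all vet techs is 1+2+1+2+2+1 = 9, and 10 slots are needed, so at most 9 can be filled.
An assignment achieving 9: Mon-AM→Lindqvist, Mon-PM→Tran, Tue-AM→Santos, Tue-PM→Cho, Wed-AM→Farahani, Wed-PM→Abara, Thu-AM→Farahani, Thu-PM→Cho, Fri-PM→Tran.
Loads: Lindqvist 1/1, Cho 2/2, Abara 1/1, Tran 2/2, Farahani 2/2, Santos 1/1.

9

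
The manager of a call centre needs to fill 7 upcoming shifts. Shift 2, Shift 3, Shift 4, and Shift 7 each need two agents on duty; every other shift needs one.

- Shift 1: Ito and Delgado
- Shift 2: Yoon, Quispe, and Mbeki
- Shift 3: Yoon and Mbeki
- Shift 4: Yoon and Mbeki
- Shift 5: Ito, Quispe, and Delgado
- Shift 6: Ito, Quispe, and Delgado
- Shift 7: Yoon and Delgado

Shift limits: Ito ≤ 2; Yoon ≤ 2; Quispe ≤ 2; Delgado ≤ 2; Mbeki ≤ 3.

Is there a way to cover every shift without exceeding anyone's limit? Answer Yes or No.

No

Total capacity is 11 and 11 slots are needed, so capacity alone doesn't rule it out.
Shifts {Shift 3, Shift 4, Shift 7} need 6 worker-slots in total, but the agents available for any of those shifts (Yoon, Delgado, and Mbeki) can supply at most 5 among them. So no valid schedule exists.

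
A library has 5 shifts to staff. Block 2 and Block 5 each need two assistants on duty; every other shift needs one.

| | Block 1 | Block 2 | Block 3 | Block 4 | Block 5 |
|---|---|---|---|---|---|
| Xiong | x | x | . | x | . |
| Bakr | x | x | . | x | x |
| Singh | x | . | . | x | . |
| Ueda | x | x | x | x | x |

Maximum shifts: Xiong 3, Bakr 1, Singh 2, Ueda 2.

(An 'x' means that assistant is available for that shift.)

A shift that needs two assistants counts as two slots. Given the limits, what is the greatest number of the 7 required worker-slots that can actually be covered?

6

Total capacity across all assistants is 3+1+2+2 = 8, and 7 slots are needed, so at most 7 can be filled.
Shifts {Block 2, Block 3, Block 5} need 5 slots but only Xiong, Bakr, and Ueda are available for them, supplying at most 4 — so at least 1 slot must go unfilled.
An assignment achieving 6: Block 1→Xiong, Block 2→Xiong, Block 3→Ueda, Block 4→Xiong, Block 5→Bakr+Ueda.
Loads: Xiong 3/3, Bakr 1/1, Singh 0/2, Ueda 2/2.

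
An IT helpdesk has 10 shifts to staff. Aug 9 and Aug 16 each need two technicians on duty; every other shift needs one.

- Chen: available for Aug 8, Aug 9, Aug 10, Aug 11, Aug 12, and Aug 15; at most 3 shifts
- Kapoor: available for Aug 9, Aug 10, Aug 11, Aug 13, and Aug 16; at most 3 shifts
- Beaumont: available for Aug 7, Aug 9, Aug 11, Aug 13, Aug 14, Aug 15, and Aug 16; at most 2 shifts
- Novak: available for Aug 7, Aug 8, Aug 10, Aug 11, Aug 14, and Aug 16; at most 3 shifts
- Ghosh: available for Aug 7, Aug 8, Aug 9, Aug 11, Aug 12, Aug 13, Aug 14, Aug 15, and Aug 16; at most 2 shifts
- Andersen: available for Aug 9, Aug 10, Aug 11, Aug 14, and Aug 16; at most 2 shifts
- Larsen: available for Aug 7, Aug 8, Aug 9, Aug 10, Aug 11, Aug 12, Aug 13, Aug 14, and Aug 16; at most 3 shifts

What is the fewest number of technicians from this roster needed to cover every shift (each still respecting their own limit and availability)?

12 slots to fill and no one can take more than 3, so at least ⌈12/3⌉ = 4 technicians are needed.
Chen, Kapoor, Novak, and Larsen alone can cover everything: Aug 7→Novak, Aug 8→Chen, Aug 9→Kapoor+Larsen, Aug 10→Larsen, Aug 11→Larsen, Aug 12→Chen, Aug 13→Kapoor, Aug 14→Novak, Aug 15→Chen, Aug 16→Kapoor+Novak.

4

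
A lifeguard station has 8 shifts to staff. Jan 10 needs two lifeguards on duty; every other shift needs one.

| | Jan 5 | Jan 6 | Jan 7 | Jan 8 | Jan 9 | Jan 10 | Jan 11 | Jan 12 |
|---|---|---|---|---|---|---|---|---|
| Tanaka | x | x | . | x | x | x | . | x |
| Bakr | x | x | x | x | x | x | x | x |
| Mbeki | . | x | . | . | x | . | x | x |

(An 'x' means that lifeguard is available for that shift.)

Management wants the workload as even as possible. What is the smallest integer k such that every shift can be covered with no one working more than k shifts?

3

With 3 lifeguards and 9 worker-slots to fill, someone must work at least ⌈9/3⌉ = 3 shifts, so k ≥ 3.
k = 3 works: Jan 5→Tanaka, Jan 6→Mbeki, Jan 7→Bakr, Jan 8→Tanaka, Jan 9→Mbeki, Jan 10→Tanaka+Bakr, Jan 11→Bakr, Jan 12→Mbeki.
Loads: Tanaka 3, Bakr 3, Mbeki 3 — all ≤ 3.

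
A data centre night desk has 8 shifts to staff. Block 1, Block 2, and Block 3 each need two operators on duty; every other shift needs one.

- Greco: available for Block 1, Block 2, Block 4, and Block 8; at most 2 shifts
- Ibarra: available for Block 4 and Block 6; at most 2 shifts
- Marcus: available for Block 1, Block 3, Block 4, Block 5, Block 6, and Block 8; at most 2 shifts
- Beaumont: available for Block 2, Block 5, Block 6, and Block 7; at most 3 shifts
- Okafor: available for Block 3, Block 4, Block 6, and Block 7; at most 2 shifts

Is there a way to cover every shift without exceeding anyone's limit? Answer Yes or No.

Total capacity is 11 and 11 slots are needed, so capacity alone doesn't rule it out.
Shifts {Block 1, Block 2, Block 3, Block 8} need 7 worker-slots in total, but the operators available for any of those shifts (Greco, Marcus, Beaumont, and Okafor) can supply at most 6 among them. So no valid schedule exists.

No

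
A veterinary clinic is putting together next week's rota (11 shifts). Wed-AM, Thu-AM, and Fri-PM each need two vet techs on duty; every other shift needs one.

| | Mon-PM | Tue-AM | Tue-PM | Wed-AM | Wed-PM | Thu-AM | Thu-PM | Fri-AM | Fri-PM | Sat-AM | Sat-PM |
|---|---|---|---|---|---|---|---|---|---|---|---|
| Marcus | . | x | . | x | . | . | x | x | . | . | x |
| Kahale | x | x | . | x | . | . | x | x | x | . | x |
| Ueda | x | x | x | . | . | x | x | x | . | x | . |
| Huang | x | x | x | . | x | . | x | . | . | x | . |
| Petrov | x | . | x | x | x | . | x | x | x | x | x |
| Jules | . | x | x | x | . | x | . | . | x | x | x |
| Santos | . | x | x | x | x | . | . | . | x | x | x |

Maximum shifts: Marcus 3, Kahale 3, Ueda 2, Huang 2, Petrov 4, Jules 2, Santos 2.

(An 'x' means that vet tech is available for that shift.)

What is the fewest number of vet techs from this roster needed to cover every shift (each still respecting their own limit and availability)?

5

14 slots to fill and no one can take more than 4, so at least ⌈14/4⌉ = 4 vet techs are needed.
Any 4 vet techs together have capacity at most 4+3+3+2 = 12 < 14 slots, so 4 can never suffice.
Marcus, Kahale, Ueda, Petrov, and Jules alone can cover everything: Mon-PM→Kahale, Tue-AM→Marcus, Tue-PM→Ueda, Wed-AM→Petrov+Jules, Wed-PM→Petrov, Thu-AM→Ueda+Jules, Thu-PM→Marcus, Fri-AM→Marcus, Fri-PM→Kahale+Petrov, Sat-AM→Petrov, Sat-PM→Kahale.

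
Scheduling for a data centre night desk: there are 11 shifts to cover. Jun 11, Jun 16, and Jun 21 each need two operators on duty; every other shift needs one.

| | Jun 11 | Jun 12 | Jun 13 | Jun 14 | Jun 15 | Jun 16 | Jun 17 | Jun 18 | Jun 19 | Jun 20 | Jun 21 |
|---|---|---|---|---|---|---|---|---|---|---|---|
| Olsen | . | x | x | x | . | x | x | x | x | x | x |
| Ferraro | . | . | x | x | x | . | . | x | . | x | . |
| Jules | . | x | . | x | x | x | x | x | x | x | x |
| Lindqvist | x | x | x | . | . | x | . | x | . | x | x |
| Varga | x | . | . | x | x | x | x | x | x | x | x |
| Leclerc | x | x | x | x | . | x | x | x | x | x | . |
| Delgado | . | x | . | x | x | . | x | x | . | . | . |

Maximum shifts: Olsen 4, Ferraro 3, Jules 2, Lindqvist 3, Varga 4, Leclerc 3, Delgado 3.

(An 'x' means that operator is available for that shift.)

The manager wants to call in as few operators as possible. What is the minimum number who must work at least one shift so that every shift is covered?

4

14 slots to fill and no one can take more than 4, so at least ⌈14/4⌉ = 4 operators are needed.
Olsen, Ferraro, Lindqvist, and Varga alone can cover everything: Jun 11→Lindqvist+Varga, Jun 12→Olsen, Jun 13→Olsen, Jun 14→Ferraro, Jun 15→Ferraro, Jun 16→Lindqvist+Varga, Jun 17→Olsen, Jun 18→Ferraro, Jun 19→Olsen, Jun 20→Varga, Jun 21→Lindqvist+Varga.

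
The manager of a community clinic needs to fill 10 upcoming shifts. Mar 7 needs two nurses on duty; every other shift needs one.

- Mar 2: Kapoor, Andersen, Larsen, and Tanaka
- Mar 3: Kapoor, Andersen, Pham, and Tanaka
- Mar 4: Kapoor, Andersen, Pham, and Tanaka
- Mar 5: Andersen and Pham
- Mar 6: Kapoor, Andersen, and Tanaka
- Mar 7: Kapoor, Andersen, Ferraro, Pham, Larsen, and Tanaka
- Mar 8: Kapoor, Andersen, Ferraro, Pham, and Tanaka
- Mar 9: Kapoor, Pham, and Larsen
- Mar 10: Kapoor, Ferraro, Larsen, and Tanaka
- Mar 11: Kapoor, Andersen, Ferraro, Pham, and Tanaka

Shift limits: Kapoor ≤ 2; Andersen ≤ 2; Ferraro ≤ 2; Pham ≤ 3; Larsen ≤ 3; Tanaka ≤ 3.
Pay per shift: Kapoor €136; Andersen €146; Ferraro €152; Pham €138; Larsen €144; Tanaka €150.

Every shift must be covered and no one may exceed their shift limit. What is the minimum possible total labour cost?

Picking the cheapest available nurse for each shift independently would cost €1500, but that ignores the shift limits.
An optimal schedule: Mar 2→Larsen, Mar 3→Pham, Mar 4→Pham, Mar 5→Pham, Mar 6→Kapoor, Mar 7→Larsen+Tanaka, Mar 8→Andersen, Mar 9→Kapoor, Mar 10→Larsen, Mar 11→Andersen.
Total: 144 + 138 + 138 + 138 + 136 + 144 + 150 + 146 + 136 + 144 + 146 = €1560.

€1560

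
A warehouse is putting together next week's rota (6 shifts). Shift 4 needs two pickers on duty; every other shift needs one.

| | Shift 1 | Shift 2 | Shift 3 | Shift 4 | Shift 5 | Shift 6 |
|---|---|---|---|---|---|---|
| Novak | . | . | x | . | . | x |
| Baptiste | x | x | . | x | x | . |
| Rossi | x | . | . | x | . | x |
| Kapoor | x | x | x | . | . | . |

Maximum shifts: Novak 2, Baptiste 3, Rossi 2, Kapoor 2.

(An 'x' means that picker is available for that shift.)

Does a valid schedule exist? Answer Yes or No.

Yes

Shift 4 can only be covered by Baptiste and Rossi, so that assignment is forced.
Shift 5 can only be covered by Baptiste, so that assignment is forced.
One valid schedule: Shift 1→Rossi, Shift 2→Baptiste, Shift 3→Novak, Shift 4→Baptiste+Rossi, Shift 5→Baptiste, Shift 6→Novak.
Loads: Novak 2/2, Baptiste 3/3, Rossi 2/2, Kapoor 0/2 — all within limits.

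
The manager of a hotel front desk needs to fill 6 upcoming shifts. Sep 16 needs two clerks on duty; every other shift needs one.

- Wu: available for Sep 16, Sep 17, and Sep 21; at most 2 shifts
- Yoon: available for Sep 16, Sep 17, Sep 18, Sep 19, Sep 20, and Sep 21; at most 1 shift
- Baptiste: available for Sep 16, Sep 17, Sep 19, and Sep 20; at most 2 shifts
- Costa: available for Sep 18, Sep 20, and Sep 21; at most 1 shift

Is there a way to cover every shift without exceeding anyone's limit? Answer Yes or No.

No

Total capacity is 2+1+2+1 = 6 but 7 worker-slots are needed — infeasible.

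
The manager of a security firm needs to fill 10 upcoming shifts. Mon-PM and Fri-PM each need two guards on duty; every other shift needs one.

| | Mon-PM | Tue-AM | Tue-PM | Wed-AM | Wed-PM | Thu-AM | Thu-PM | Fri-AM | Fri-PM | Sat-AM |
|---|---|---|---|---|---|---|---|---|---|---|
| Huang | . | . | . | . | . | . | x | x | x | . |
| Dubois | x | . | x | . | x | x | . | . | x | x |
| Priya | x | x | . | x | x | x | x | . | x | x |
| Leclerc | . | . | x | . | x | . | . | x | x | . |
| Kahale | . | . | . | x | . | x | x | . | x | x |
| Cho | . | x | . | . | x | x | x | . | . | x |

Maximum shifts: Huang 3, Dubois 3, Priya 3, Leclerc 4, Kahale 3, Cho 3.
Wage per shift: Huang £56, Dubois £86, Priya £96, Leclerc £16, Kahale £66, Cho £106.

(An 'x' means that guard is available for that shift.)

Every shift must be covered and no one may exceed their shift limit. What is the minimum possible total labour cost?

Mon-PM can only be covered by Dubois and Priya, so that assignment is forced.
Picking the cheapest available guard for each shift independently would cost £652, and that bound is achievable.
An optimal schedule: Mon-PM→Dubois+Priya, Tue-AM→Priya, Tue-PM→Leclerc, Wed-AM→Kahale, Wed-PM→Leclerc, Thu-AM→Kahale, Thu-PM→Huang, Fri-AM→Leclerc, Fri-PM→Leclerc+Huang, Sat-AM→Kahale.
Total: 86 + 96 + 96 + 16 + 66 + 16 + 66 + 56 + 16 + 16 + 56 + 66 = £652.

£652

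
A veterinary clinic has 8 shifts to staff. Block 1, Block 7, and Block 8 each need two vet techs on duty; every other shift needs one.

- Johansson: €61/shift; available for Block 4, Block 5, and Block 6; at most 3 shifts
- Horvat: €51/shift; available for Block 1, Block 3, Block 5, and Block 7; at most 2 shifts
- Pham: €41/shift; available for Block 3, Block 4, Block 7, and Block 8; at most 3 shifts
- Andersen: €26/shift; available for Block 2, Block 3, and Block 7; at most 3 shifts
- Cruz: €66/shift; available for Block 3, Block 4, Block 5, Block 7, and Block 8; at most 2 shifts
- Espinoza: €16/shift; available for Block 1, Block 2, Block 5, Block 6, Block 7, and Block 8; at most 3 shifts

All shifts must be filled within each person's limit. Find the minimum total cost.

€351

Block 1 can only be covered by Horvat and Espinoza, so that assignment is forced.
Picking the cheapest available vet tech for each shift independently would cost €281, but that ignores the shift limits.
An optimal schedule: Block 1→Espinoza+Horvat, Block 2→Andersen, Block 3→Andersen, Block 4→Pham, Block 5→Horvat, Block 6→Espinoza, Block 7→Andersen+Pham, Block 8→Espinoza+Pham.
Total: 16 + 51 + 26 + 26 + 41 + 51 + 16 + 26 + 41 + 16 + 41 = €351.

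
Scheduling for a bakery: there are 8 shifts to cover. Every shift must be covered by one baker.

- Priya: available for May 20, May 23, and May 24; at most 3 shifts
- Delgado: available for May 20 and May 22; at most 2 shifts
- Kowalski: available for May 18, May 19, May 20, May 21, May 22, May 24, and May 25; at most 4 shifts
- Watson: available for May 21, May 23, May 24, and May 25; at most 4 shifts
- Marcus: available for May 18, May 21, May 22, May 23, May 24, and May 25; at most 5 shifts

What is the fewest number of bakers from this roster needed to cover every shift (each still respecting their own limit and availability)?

8 slots to fill and no one can take more than 5, so at least ⌈8/5⌉ = 2 bakers are needed.
Kowalski and Watson alone can cover everything: May 18→Kowalski, May 19→Kowalski, May 20→Kowalski, May 21→Watson, May 22→Kowalski, May 23→Watson, May 24→Watson, May 25→Watson.

2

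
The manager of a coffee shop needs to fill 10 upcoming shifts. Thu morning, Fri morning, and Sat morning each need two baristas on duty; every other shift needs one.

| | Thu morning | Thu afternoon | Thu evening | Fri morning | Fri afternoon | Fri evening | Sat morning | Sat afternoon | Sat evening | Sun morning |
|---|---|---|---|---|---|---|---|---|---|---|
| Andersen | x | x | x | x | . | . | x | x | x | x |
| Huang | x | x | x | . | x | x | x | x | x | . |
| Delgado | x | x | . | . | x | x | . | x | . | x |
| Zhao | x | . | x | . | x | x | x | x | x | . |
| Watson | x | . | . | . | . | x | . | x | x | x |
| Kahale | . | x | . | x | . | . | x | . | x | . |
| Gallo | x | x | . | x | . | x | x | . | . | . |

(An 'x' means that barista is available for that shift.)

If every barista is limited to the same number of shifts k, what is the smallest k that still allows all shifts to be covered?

2

With 7 baristas and 13 worker-slots to fill, someone must work at least ⌈13/7⌉ = 2 shifts, so k ≥ 2.
k = 2 works: Thu morning→Watson+Gallo, Thu afternoon→Huang, Thu evening→Andersen, Fri morning→Andersen+Kahale, Fri afternoon→Huang, Fri evening→Delgado, Sat morning→Kahale+Gallo, Sat afternoon→Zhao, Sat evening→Zhao, Sun morning→Delgado.
Loads: Andersen 2, Huang 2, Delgado 2, Zhao 2, Watson 1, Kahale 2, Gallo 2 — all ≤ 2.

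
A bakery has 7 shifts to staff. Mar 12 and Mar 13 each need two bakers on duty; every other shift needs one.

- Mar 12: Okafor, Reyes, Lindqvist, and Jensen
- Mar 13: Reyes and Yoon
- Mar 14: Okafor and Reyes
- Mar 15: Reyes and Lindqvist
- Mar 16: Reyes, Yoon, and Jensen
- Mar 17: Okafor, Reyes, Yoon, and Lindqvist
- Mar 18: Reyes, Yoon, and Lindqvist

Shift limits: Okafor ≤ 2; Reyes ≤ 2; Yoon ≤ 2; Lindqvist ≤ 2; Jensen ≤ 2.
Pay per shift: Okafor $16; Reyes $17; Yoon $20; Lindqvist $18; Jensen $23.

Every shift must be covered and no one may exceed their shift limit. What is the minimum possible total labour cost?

Mar 13 can only be covered by Reyes and Yoon, so that assignment is forced.
Picking the cheapest available baker for each shift independently would cost $153, but that ignores the shift limits.
An optimal schedule: Mar 12→Lindqvist+Jensen, Mar 13→Reyes+Yoon, Mar 14→Okafor, Mar 15→Reyes, Mar 16→Yoon, Mar 17→Okafor, Mar 18→Lindqvist.
Total: 18 + 23 + 17 + 20 + 16 + 17 + 20 + 16 + 18 = $165.

$165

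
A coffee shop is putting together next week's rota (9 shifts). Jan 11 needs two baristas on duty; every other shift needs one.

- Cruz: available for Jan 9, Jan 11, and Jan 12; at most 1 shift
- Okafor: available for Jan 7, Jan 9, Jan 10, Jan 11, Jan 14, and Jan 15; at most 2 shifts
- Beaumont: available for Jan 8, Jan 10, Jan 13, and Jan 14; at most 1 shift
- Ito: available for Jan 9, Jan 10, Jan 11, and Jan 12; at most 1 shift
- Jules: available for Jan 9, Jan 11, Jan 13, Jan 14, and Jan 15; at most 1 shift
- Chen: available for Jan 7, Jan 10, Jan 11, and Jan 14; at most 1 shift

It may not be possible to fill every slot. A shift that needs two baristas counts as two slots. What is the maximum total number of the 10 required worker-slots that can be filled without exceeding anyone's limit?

7

Total capacity across all baristas is 1+2+1+1+1+1 = 7, and 10 slots are needed, so at most 7 can be filled.
An assignment achieving 7: Jan 7→Okafor, Jan 8→Beaumont, Jan 9→Ito, Jan 10→Chen, Jan 12→Cruz, Jan 13→Jules, Jan 15→Okafor.
Loads: Cruz 1/1, Okafor 2/2, Beaumont 1/1, Ito 1/1, Jules 1/1, Chen 1/1.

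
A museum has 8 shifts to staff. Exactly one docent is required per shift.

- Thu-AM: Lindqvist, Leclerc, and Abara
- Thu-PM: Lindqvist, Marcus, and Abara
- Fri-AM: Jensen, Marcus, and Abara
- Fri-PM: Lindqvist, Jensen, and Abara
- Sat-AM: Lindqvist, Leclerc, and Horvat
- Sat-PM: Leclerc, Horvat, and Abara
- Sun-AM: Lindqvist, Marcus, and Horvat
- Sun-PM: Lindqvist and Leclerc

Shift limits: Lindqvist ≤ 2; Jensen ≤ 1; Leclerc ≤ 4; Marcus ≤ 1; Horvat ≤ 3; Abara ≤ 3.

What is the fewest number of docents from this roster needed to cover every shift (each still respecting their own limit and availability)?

3

8 slots to fill and no one can take more than 4, so at least ⌈8/4⌉ = 2 docents are needed.
Any 2 docents together have capacity at most 4+3 = 7 < 8 slots, so 2 can never suffice.
Lindqvist, Leclerc, and Abara alone can cover everything: Thu-AM→Leclerc, Thu-PM→Lindqvist, Fri-AM→Abara, Fri-PM→Abara, Sat-AM→Leclerc, Sat-PM→Leclerc, Sun-AM→Lindqvist, Sun-PM→Leclerc.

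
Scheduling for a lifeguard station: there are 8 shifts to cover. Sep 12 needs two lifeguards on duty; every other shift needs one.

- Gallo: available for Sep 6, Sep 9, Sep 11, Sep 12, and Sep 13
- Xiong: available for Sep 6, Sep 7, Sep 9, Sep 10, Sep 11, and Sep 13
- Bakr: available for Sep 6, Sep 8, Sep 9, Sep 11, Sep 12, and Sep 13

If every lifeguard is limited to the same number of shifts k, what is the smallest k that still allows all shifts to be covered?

With 3 lifeguards and 9 worker-slots to fill, someone must work at least ⌈9/3⌉ = 3 shifts, so k ≥ 3.
k = 3 works: Sep 6→Gallo, Sep 7→Xiong, Sep 8→Bakr, Sep 9→Gallo, Sep 10→Xiong, Sep 11→Xiong, Sep 12→Gallo+Bakr, Sep 13→Bakr.
Loads: Gallo 3, Xiong 3, Bakr 3 — all ≤ 3.

3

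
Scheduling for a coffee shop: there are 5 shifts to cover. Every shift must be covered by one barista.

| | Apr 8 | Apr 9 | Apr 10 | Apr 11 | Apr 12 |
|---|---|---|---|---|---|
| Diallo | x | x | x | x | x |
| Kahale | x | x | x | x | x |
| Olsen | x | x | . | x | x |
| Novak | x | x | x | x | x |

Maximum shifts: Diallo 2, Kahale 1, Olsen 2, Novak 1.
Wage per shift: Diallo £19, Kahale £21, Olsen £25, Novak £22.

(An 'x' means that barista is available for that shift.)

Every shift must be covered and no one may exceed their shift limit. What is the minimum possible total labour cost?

£106

Picking the cheapest available barista for each shift independently would cost £95, but that ignores the shift limits.
An optimal schedule: Apr 8→Diallo, Apr 9→Kahale, Apr 10→Diallo, Apr 11→Novak, Apr 12→Olsen.
Total: 19 + 21 + 19 + 22 + 25 = £106.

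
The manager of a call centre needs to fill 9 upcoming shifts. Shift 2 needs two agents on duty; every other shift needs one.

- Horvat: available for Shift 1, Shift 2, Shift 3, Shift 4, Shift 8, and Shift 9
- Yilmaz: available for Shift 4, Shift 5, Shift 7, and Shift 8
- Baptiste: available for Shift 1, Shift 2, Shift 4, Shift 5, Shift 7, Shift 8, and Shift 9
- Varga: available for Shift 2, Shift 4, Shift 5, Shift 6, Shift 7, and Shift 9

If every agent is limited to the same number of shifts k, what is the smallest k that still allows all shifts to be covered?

With 4 agents and 10 worker-slots to fill, someone must work at least ⌈10/4⌉ = 3 shifts, so k ≥ 3.
k = 3 works: Shift 1→Horvat, Shift 2→Horvat+Baptiste, Shift 3→Horvat, Shift 4→Baptiste, Shift 5→Yilmaz, Shift 6→Varga, Shift 7→Yilmaz, Shift 8→Yilmaz, Shift 9→Baptiste.
Loads: Horvat 3, Yilmaz 3, Baptiste 3, Varga 1 — all ≤ 3.

3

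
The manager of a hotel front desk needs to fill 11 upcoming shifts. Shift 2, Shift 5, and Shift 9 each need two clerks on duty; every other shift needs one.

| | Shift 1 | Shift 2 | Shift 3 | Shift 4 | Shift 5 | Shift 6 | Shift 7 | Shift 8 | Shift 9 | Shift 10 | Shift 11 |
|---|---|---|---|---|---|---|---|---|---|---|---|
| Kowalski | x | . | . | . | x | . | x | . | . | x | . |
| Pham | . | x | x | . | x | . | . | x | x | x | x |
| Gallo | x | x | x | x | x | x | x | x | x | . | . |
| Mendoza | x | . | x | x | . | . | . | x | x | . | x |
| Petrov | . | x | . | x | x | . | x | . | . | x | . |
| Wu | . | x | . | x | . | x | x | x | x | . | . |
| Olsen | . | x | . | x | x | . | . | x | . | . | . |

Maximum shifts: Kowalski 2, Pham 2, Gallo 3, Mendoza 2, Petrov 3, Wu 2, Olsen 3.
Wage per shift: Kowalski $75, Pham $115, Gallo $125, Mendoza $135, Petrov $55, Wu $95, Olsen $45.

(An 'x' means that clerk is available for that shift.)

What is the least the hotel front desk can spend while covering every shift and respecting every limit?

$1120

Picking the cheapest available clerk for each shift independently would cost $1010, but that ignores the shift limits.
An optimal schedule: Shift 1→Kowalski, Shift 2→Olsen+Petrov, Shift 3→Pham, Shift 4→Olsen, Shift 5→Kowalski+Gallo, Shift 6→Wu, Shift 7→Petrov, Shift 8→Olsen, Shift 9→Wu+Gallo, Shift 10→Petrov, Shift 11→Pham.
Total: 75 + 45 + 55 + 115 + 45 + 75 + 125 + 95 + 55 + 45 + 95 + 125 + 55 + 115 = $1120.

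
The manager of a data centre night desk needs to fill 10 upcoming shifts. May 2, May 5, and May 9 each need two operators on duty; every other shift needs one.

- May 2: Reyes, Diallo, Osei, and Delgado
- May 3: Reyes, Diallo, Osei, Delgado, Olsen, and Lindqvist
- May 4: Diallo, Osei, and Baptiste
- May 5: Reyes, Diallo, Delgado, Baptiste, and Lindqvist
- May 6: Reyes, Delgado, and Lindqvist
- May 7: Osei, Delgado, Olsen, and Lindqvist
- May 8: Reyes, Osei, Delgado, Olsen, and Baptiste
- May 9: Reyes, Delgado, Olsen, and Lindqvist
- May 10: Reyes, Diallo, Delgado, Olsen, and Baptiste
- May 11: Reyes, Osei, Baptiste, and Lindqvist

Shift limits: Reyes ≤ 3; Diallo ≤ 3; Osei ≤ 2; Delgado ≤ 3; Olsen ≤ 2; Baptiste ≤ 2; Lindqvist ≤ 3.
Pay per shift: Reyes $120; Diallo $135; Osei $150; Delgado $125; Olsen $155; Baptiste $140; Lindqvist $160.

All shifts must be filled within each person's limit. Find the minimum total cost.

$1720

Picking the cheapest available operator for each shift independently would cost $1595, but that ignores the shift limits.
An optimal schedule: May 2→Diallo+Osei, May 3→Osei, May 4→Diallo, May 5→Diallo+Baptiste, May 6→Reyes, May 7→Delgado, May 8→Delgado, May 9→Reyes+Delgado, May 10→Baptiste, May 11→Reyes.
Total: 135 + 150 + 150 + 135 + 135 + 140 + 120 + 125 + 125 + 120 + 125 + 140 + 120 = $1720.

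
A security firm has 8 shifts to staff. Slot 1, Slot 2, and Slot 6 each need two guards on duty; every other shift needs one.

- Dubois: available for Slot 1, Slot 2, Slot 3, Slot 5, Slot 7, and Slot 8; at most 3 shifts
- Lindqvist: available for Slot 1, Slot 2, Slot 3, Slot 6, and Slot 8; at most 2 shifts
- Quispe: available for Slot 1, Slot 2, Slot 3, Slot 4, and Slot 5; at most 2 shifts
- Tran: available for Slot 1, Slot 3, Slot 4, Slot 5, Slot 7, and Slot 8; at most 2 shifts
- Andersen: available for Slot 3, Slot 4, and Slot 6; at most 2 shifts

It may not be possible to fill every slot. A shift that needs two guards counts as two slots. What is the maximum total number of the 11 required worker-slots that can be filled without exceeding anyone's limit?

Total capacity across all guards is 3+2+2+2+2 = 11, and 11 slots are needed, so at most 11 can be filled.
An assignment achieving 11: Slot 1→Quispe+Tran, Slot 2→Dubois+Lindqvist, Slot 3→Andersen, Slot 4→Quispe, Slot 5→Dubois, Slot 6→Lindqvist+Andersen, Slot 7→Dubois, Slot 8→Tran.
Loads: Dubois 3/3, Lindqvist 2/2, Quispe 2/2, Tran 2/2, Andersen 2/2.

11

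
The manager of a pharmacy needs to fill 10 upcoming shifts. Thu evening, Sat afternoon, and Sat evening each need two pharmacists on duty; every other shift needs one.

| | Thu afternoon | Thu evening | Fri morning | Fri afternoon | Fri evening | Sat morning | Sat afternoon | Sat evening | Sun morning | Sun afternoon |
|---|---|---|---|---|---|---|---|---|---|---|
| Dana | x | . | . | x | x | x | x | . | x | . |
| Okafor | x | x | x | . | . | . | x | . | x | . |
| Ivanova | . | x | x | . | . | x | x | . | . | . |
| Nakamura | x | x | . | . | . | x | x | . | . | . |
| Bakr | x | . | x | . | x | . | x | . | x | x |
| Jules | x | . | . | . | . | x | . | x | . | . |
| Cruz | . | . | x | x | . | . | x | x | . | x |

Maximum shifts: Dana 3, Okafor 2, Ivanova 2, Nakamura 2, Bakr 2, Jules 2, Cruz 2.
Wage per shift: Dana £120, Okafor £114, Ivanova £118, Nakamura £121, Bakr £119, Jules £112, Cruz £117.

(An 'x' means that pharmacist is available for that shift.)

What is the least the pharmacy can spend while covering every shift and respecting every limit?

£1520

Sat evening can only be covered by Jules and Cruz, so that assignment is forced.
Picking the cheapest available pharmacist for each shift independently would cost £1497, but that ignores the shift limits.
An optimal schedule: Thu afternoon→Dana, Thu evening→Okafor+Ivanova, Fri morning→Okafor, Fri afternoon→Cruz, Fri evening→Bakr, Sat morning→Jules, Sat afternoon→Ivanova+Dana, Sat evening→Jules+Cruz, Sun morning→Dana, Sun afternoon→Bakr.
Total: 120 + 114 + 118 + 114 + 117 + 119 + 112 + 118 + 120 + 112 + 117 + 120 + 119 = £1520.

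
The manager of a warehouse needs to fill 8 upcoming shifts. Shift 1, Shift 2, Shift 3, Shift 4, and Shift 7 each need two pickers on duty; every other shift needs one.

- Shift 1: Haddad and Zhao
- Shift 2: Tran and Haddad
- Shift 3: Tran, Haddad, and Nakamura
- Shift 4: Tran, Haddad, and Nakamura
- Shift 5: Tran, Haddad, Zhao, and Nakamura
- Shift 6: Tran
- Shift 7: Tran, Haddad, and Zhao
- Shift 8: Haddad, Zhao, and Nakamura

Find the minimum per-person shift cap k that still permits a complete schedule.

With 4 pickers and 13 worker-slots to fill, someone must work at least ⌈13/4⌉ = 4 shifts, so k ≥ 4.
k = 4 works: Shift 1→Haddad+Zhao, Shift 2→Tran+Haddad, Shift 3→Tran+Haddad, Shift 4→Tran+Nakamura, Shift 5→Zhao, Shift 6→Tran, Shift 7→Haddad+Zhao, Shift 8→Zhao.
Loads: Tran 4, Haddad 4, Zhao 4, Nakamura 1 — all ≤ 4.

4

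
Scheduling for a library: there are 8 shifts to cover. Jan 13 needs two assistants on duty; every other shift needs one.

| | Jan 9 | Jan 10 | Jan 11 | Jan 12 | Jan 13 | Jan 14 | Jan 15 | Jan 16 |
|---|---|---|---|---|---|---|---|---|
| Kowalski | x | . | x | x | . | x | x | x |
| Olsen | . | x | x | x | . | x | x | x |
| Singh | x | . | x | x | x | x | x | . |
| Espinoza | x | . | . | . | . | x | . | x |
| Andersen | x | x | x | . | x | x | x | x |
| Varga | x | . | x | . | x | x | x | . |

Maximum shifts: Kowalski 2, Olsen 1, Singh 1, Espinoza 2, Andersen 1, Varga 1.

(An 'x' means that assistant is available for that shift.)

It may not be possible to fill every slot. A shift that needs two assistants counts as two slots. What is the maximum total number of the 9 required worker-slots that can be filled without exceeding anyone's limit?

Total capacity across all assistants is 2+1+1+2+1+1 = 8, and 9 slots are needed, so at most 8 can be filled.
An assignment achieving 8: Jan 9→Espinoza, Jan 10→Olsen, Jan 11→Varga, Jan 12→Kowalski, Jan 13→Singh+Andersen, Jan 14→Espinoza, Jan 16→Kowalski.
Loads: Kowalski 2/2, Olsen 1/1, Singh 1/1, Espinoza 2/2, Andersen 1/1, Varga 1/1.

8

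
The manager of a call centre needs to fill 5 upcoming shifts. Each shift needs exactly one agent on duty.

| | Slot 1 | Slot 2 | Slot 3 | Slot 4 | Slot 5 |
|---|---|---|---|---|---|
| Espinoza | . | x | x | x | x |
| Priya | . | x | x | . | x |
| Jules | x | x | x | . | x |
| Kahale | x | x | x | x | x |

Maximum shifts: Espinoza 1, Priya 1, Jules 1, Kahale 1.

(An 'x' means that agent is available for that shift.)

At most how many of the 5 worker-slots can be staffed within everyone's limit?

4

Total capacity across all agents is 1+1+1+1 = 4, and 5 slots are needed, so at most 4 can be filled.
An assignment achieving 4: Slot 1→Jules, Slot 2→Priya, Slot 3→Kahale, Slot 4→Espinoza.
Loads: Espinoza 1/1, Priya 1/1, Jules 1/1, Kahale 1/1.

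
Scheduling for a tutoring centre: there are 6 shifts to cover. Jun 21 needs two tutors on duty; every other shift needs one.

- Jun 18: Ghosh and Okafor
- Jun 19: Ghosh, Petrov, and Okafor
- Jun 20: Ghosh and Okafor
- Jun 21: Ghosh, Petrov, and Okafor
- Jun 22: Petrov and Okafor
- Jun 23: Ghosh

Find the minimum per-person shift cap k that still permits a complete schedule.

3

With 3 tutors and 7 worker-slots to fill, someone must work at least ⌈7/3⌉ = 3 shifts, so k ≥ 3.
k = 3 works: Jun 18→Ghosh, Jun 19→Petrov, Jun 20→Ghosh, Jun 21→Petrov+Okafor, Jun 22→Petrov, Jun 23→Ghosh.
Loads: Ghosh 3, Petrov 3, Okafor 1 — all ≤ 3.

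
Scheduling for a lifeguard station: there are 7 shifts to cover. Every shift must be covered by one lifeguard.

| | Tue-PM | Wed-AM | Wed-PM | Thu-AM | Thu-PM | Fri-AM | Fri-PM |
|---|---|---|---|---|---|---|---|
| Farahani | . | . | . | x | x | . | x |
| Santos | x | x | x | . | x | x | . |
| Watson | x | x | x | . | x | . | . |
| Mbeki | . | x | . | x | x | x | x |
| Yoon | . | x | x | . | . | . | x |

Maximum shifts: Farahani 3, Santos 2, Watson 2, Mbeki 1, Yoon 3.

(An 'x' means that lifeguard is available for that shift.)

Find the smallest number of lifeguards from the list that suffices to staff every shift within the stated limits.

3

7 slots to fill and no one can take more than 3, so at least ⌈7/3⌉ = 3 lifeguards are needed.
Farahani, Santos, and Watson alone can cover everything: Tue-PM→Santos, Wed-AM→Watson, Wed-PM→Watson, Thu-AM→Farahani, Thu-PM→Farahani, Fri-AM→Santos, Fri-PM→Farahani.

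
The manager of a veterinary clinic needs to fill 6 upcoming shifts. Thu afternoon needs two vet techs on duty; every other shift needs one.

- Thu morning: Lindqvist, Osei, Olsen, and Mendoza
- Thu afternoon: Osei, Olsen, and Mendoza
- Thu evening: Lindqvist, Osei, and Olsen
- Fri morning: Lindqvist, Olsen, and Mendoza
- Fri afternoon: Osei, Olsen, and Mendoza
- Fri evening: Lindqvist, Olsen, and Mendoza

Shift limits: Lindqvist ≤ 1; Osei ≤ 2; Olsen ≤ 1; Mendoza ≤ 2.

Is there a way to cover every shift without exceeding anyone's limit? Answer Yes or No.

Total capacity is 1+2+1+2 = 6 but 7 worker-slots are needed — infeasible.

No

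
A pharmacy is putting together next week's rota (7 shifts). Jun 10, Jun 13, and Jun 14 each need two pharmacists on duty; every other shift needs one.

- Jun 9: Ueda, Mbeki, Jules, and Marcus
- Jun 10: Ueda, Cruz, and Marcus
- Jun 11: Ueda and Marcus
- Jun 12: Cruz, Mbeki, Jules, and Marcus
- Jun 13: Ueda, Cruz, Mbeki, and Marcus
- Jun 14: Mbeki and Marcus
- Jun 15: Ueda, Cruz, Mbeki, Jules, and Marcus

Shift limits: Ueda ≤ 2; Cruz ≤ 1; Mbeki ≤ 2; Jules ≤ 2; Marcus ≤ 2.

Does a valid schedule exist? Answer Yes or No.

No

Total capacity is 2+1+2+2+2 = 9 but 10 worker-slots are needed — infeasible.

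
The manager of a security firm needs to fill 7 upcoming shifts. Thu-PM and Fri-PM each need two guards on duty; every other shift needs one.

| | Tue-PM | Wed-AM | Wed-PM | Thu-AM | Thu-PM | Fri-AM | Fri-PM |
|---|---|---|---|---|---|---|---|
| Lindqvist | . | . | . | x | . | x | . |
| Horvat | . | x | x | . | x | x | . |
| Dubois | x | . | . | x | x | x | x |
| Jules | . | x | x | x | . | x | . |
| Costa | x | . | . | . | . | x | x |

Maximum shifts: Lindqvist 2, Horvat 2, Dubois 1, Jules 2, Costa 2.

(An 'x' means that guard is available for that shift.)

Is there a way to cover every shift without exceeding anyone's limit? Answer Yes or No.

Total capacity is 9 and 9 slots are needed, so capacity alone doesn't rule it out.
Shifts {Thu-PM, Fri-PM} need 4 worker-slots in total, but the guards available for any of those shifts (Horvat, Dubois, and Costa) can supply at most 3 among them. So no valid schedule exists.

No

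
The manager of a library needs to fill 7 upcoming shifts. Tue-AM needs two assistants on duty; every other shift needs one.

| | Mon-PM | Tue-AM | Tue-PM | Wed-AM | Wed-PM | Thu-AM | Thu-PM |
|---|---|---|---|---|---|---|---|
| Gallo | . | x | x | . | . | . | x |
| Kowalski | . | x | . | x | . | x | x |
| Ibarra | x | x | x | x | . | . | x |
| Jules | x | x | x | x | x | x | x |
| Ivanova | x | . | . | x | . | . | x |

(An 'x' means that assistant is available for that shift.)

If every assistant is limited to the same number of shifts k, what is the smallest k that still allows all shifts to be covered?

2

With 5 assistants and 8 worker-slots to fill, someone must work at least ⌈8/5⌉ = 2 shifts, so k ≥ 2.
k = 2 works: Mon-PM→Ibarra, Tue-AM→Ibarra+Jules, Tue-PM→Gallo, Wed-AM→Kowalski, Wed-PM→Jules, Thu-AM→Kowalski, Thu-PM→Gallo.
Loads: Gallo 2, Kowalski 2, Ibarra 2, Jules 2, Ivanova 0 — all ≤ 2.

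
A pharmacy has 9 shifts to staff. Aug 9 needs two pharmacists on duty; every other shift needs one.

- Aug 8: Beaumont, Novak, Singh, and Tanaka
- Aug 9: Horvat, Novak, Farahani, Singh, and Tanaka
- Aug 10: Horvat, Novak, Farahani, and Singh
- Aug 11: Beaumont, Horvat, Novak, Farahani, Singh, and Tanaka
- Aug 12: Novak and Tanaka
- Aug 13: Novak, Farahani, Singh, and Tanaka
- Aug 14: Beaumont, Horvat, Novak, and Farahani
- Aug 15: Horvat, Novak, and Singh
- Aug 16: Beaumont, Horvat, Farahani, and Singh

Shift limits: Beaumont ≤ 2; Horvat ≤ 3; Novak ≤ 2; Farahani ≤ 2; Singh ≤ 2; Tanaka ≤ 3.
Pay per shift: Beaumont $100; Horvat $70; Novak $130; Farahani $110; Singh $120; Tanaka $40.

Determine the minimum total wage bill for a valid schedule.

$750

Picking the cheapest available pharmacist for each shift independently would cost $550, but that ignores the shift limits.
An optimal schedule: Aug 8→Tanaka, Aug 9→Horvat+Farahani, Aug 10→Horvat, Aug 11→Farahani, Aug 12→Tanaka, Aug 13→Tanaka, Aug 14→Beaumont, Aug 15→Horvat, Aug 16→Beaumont.
Total: 40 + 70 + 110 + 70 + 110 + 40 + 40 + 100 + 70 + 100 = $750.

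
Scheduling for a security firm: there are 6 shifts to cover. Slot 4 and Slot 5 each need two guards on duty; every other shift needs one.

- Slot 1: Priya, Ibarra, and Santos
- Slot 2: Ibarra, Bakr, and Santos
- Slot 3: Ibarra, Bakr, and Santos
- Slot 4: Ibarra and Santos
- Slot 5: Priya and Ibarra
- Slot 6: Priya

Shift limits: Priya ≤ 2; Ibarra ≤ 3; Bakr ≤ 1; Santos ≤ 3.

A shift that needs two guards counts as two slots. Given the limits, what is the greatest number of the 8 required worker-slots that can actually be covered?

8

Total capacity across all guards is 2+3+1+3 = 9, and 8 slots are needed, so at most 8 can be filled.
An assignment achieving 8: Slot 1→Ibarra, Slot 2→Bakr, Slot 3→Santos, Slot 4→Ibarra+Santos, Slot 5→Priya+Ibarra, Slot 6→Priya.
Loads: Priya 2/2, Ibarra 3/3, Bakr 1/1, Santos 2/3.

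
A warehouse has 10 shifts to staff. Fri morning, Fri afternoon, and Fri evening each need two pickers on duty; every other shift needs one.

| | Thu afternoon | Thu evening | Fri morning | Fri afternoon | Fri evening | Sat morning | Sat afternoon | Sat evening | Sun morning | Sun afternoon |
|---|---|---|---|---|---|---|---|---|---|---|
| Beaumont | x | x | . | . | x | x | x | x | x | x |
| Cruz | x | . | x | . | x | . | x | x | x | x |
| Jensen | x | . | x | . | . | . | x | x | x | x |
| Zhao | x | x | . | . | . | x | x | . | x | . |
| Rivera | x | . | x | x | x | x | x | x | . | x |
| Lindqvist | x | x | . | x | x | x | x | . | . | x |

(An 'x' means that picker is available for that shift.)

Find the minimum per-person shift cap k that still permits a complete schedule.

With 6 pickers and 13 worker-slots to fill, someone must work at least ⌈13/6⌉ = 3 shifts, so k ≥ 3.
k = 3 works: Thu afternoon→Jensen, Thu evening→Beaumont, Fri morning→Cruz+Jensen, Fri afternoon→Rivera+Lindqvist, Fri evening→Rivera+Lindqvist, Sat morning→Beaumont, Sat afternoon→Jensen, Sat evening→Beaumont, Sun morning→Cruz, Sun afternoon→Cruz.
Loads: Beaumont 3, Cruz 3, Jensen 3, Zhao 0, Rivera 2, Lindqvist 2 — all ≤ 3.

3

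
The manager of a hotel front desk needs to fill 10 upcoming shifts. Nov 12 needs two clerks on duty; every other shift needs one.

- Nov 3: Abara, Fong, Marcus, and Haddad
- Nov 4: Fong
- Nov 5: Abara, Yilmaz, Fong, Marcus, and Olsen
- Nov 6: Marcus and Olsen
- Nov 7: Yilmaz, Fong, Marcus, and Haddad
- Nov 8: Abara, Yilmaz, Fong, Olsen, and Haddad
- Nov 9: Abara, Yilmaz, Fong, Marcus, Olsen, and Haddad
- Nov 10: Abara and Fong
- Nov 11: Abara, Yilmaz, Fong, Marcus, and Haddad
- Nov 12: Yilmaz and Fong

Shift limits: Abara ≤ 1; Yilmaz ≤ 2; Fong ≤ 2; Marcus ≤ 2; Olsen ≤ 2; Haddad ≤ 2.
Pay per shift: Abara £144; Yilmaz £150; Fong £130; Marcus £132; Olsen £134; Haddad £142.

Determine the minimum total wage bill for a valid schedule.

£1520

Nov 4 can only be covered by Fong, so that assignment is forced.
Nov 12 can only be covered by Yilmaz and Fong, so that assignment is forced.
Picking the cheapest available clerk for each shift independently would cost £1452, but that ignores the shift limits.
An optimal schedule: Nov 3→Marcus, Nov 4→Fong, Nov 5→Olsen, Nov 6→Marcus, Nov 7→Yilmaz, Nov 8→Olsen, Nov 9→Haddad, Nov 10→Abara, Nov 11→Haddad, Nov 12→Yilmaz+Fong.
Total: 132 + 130 + 134 + 132 + 150 + 134 + 142 + 144 + 142 + 150 + 130 = £1520.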